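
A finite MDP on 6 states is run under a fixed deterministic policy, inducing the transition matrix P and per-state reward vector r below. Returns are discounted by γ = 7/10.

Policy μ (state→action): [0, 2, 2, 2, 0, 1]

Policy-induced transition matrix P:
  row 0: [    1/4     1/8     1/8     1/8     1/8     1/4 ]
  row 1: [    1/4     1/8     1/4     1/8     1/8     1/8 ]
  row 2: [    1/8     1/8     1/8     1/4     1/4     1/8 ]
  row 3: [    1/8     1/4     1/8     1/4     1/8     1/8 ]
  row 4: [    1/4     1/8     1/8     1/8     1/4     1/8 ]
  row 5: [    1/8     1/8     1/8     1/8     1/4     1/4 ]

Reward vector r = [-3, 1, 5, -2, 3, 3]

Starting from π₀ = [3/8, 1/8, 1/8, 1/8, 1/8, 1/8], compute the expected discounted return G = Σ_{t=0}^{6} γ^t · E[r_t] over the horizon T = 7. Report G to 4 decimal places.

G = 2.2403

t=0: π = [0.3750, 0.1250, 0.1250, 0.1250, 0.1250, 0.1250], E[r] = 0.1250, γ^t·E[r] = 0.125000, running G = 0.125000
t=1: π = [0.2031, 0.1406, 0.1406, 0.1563, 0.1719, 0.1875], E[r] = 1.0000, γ^t·E[r] = 0.700000, running G = 0.825000
t=2: π = [0.1895, 0.1445, 0.1426, 0.1621, 0.1875, 0.1738], E[r] = 1.0488, γ^t·E[r] = 0.513926, running G = 1.338926
t=3: π = [0.1902, 0.1453, 0.1431, 0.1631, 0.1880, 0.1704], E[r] = 1.0391, γ^t·E[r] = 0.356398, running G = 1.695324
t=4: π = [0.1904, 0.1454, 0.1432, 0.1633, 0.1877, 0.1701], E[r] = 1.0366, γ^t·E[r] = 0.248893, running G = 1.944217
t=5: π = [0.1904, 0.1454, 0.1432, 0.1633, 0.1876, 0.1701], E[r] = 1.0364, γ^t·E[r] = 0.174186, running G = 2.118403
t=6: π = [0.1904, 0.1454, 0.1432, 0.1633, 0.1876, 0.1701], E[r] = 1.0364, γ^t·E[r] = 0.121929, running G = 2.240332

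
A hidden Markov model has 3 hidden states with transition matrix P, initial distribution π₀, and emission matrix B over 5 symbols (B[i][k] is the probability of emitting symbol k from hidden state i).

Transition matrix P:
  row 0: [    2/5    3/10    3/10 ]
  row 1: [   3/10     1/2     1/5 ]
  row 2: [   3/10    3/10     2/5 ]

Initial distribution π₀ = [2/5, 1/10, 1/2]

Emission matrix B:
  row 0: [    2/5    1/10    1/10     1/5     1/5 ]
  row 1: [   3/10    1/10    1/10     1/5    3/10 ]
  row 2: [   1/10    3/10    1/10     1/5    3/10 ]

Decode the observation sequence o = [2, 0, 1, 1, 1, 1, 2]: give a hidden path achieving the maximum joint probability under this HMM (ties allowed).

t=0: δ = [4.000e-02, 1.000e-02, 5.000e-02]  (obs o_0=2)
t=1: δ = [6.400e-03, 4.500e-03, 2.000e-03]  ψ = [0, 2, 2]  (obs o_1=0)
t=2: δ = [2.560e-04, 2.250e-04, 5.760e-04]  ψ = [0, 1, 0]  (obs o_2=1)
t=3: δ = [1.728e-05, 1.728e-05, 6.912e-05]  ψ = [2, 2, 2]  (obs o_3=1)
t=4: δ = [2.074e-06, 2.074e-06, 8.294e-06]  ψ = [2, 2, 2]  (obs o_4=1)
t=5: δ = [2.488e-07, 2.488e-07, 9.953e-07]  ψ = [2, 2, 2]  (obs o_5=1)
t=6: δ = [2.986e-08, 2.986e-08, 3.981e-08]  ψ = [2, 2, 2]  (obs o_6=2)
backtrack: best end state = 2; path = [0, 0, 2, 2, 2, 2, 2]

path = [0, 0, 2, 2, 2, 2, 2]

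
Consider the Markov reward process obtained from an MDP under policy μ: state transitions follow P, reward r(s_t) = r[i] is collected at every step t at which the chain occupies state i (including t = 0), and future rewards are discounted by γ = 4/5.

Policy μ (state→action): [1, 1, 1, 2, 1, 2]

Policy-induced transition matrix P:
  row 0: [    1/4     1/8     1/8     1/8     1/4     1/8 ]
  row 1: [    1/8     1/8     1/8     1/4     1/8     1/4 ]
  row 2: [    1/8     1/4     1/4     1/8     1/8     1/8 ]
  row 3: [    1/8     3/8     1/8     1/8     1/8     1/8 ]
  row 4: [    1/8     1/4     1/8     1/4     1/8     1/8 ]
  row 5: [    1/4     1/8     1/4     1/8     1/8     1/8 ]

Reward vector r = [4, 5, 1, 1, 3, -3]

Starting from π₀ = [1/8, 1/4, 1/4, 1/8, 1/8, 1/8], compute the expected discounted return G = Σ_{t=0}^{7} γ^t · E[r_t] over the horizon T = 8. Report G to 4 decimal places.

G = 8.4105

t=0: π = [0.1250, 0.2500, 0.2500, 0.1250, 0.1250, 0.1250], E[r] = 2.1250, γ^t·E[r] = 2.125000, running G = 2.125000
t=1: π = [0.1563, 0.2031, 0.1719, 0.1719, 0.1406, 0.1563], E[r] = 1.9375, γ^t·E[r] = 1.550000, running G = 3.675000
t=2: π = [0.1641, 0.2070, 0.1660, 0.1680, 0.1445, 0.1504], E[r] = 2.0078, γ^t·E[r] = 1.285000, running G = 4.960000
t=3: π = [0.1643, 0.2058, 0.1646, 0.1689, 0.1455, 0.1509], E[r] = 2.0037, γ^t·E[r] = 1.025875, running G = 5.985875
t=4: π = [0.1644, 0.2060, 0.1644, 0.1689, 0.1455, 0.1507], E[r] = 2.0053, γ^t·E[r] = 0.821388, running G = 6.807263
t=5: π = [0.1644, 0.2060, 0.1644, 0.1689, 0.1455, 0.1507], E[r] = 2.0052, γ^t·E[r] = 0.657055, running G = 7.464318
t=6: π = [0.1644, 0.2060, 0.1644, 0.1689, 0.1455, 0.1507], E[r] = 2.0052, γ^t·E[r] = 0.525652, running G = 7.989969
t=7: π = [0.1644, 0.2060, 0.1644, 0.1689, 0.1455, 0.1507], E[r] = 2.0052, γ^t·E[r] = 0.420520, running G = 8.410489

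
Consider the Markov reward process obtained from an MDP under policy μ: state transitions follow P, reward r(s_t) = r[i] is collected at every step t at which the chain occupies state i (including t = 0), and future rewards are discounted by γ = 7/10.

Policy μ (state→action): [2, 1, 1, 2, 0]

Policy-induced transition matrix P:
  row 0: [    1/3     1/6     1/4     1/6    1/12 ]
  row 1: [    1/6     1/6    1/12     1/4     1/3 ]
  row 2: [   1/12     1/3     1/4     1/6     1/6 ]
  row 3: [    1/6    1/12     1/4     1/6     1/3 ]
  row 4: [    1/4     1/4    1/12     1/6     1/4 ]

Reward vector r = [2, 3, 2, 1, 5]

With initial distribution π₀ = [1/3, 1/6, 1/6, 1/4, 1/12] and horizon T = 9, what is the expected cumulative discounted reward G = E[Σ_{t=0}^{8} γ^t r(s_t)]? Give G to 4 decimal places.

t=0: π = [0.3333, 0.1667, 0.1667, 0.2500, 0.0833], E[r] = 2.1667, γ^t·E[r] = 2.166667, running G = 2.166667
t=1: π = [0.2153, 0.1806, 0.2083, 0.1806, 0.2153], E[r] = 2.6458, γ^t·E[r] = 1.852083, running G = 4.018750
t=2: π = [0.2031, 0.2043, 0.1840, 0.1817, 0.2269], E[r] = 2.7031, γ^t·E[r] = 1.324531, running G = 5.343281
t=3: π = [0.2041, 0.2011, 0.1781, 0.1837, 0.2330], E[r] = 2.7163, γ^t·E[r] = 0.931704, running G = 6.274985
t=4: π = [0.2053, 0.2005, 0.1777, 0.1834, 0.2332], E[r] = 2.7167, γ^t·E[r] = 0.652269, running G = 6.927255
t=5: π = [0.2055, 0.2004, 0.1777, 0.1834, 0.2330], E[r] = 2.7160, γ^t·E[r] = 0.456476, running G = 7.383730
t=6: π = [0.2055, 0.2004, 0.1778, 0.1834, 0.2329], E[r] = 2.7158, γ^t·E[r] = 0.319513, running G = 7.703244
t=7: π = [0.2055, 0.2004, 0.1778, 0.1834, 0.2329], E[r] = 2.7158, γ^t·E[r] = 0.223658, running G = 7.926901
t=8: π = [0.2055, 0.2004, 0.1778, 0.1834, 0.2329], E[r] = 2.7158, γ^t·E[r] = 0.156561, running G = 8.083462

G = 8.0835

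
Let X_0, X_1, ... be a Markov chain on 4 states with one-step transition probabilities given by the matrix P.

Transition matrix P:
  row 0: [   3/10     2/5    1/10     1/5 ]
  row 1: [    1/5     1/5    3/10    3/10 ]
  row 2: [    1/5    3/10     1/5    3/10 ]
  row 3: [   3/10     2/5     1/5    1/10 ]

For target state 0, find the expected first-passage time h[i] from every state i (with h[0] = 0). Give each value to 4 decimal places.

h = [0.0000, 4.4444, 4.4444, 4.0741]

First-step conditioning: h[0] = 0; for i ≠ 0, h[i] = 1 + Σ_k P[i][k]·h[k].
  h[1] = 1 + 1/5·h[1] + 3/10·h[2] + 3/10·h[3]
  h[2] = 1 + 3/10·h[1] + 1/5·h[2] + 3/10·h[3]
  h[3] = 1 + 2/5·h[1] + 1/5·h[2] + 1/10·h[3]
Solving the 3×3 linear system over states ≠ 0 gives exactly h = [0, 40/9, 40/9, 110/27] (h[0] = 0 is the target).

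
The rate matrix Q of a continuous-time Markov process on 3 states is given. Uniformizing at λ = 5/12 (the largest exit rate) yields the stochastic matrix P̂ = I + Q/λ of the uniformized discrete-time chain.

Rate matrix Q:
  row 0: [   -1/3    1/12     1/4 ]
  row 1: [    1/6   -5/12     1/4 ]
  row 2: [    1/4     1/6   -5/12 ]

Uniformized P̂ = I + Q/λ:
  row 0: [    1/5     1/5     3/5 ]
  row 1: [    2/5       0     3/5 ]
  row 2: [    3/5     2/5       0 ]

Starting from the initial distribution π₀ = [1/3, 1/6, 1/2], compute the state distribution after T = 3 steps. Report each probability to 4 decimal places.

t=0: π = [0.3333, 0.1667, 0.5000]
t=1: π = [0.4333, 0.2667, 0.3000]
t=2: π = [0.3733, 0.2067, 0.4200]
t=3: π = [0.4093, 0.2427, 0.3480]

π = [0.4093, 0.2427, 0.3480]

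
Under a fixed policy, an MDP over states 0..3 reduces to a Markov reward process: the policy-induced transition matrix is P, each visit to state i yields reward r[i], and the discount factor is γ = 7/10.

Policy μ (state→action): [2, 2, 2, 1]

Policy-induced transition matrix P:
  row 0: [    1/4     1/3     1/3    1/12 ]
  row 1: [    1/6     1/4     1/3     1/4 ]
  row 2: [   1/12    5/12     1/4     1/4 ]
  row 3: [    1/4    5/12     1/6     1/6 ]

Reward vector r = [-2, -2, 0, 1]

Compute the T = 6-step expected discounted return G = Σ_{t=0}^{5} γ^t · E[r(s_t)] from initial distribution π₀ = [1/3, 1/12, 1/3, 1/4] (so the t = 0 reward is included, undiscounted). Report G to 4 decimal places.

t=0: π = [0.3333, 0.0833, 0.3333, 0.2500], E[r] = -0.5833, γ^t·E[r] = -0.583333, running G = -0.583333
t=1: π = [0.1875, 0.3750, 0.2639, 0.1736], E[r] = -0.9514, γ^t·E[r] = -0.665972, running G = -1.249306
t=2: π = [0.1748, 0.3385, 0.2824, 0.2043], E[r] = -0.8223, γ^t·E[r] = -0.402946, running G = -1.652251
t=3: π = [0.1747, 0.3457, 0.2758, 0.2038], E[r] = -0.8370, γ^t·E[r] = -0.287074, running G = -1.939325
t=4: π = [0.1752, 0.3445, 0.2764, 0.2039], E[r] = -0.8356, γ^t·E[r] = -0.200619, running G = -2.139944
t=5: π = [0.1752, 0.3446, 0.2763, 0.2038], E[r] = -0.8360, γ^t·E[r] = -0.140498, running G = -2.280442

G = -2.2804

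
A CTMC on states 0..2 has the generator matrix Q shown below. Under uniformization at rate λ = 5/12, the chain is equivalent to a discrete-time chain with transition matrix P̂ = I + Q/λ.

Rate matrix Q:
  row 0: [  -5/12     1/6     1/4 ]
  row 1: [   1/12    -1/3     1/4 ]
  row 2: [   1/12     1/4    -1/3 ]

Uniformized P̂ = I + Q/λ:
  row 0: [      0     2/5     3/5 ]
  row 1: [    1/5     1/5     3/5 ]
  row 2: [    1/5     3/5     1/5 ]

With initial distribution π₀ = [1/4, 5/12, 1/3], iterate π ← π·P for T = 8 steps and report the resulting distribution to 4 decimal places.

t=0: π = [0.2500, 0.4167, 0.3333]
t=1: π = [0.1500, 0.3833, 0.4667]
t=2: π = [0.1700, 0.4167, 0.4133]
t=3: π = [0.1660, 0.3993, 0.4347]
t=4: π = [0.1668, 0.4071, 0.4261]
t=5: π = [0.1666, 0.4038, 0.4295]
t=6: π = [0.1667, 0.4051, 0.4282]
t=7: π = [0.1667, 0.4046, 0.4287]
t=8: π = [0.1667, 0.4048, 0.4285]

π = [0.1667, 0.4048, 0.4285]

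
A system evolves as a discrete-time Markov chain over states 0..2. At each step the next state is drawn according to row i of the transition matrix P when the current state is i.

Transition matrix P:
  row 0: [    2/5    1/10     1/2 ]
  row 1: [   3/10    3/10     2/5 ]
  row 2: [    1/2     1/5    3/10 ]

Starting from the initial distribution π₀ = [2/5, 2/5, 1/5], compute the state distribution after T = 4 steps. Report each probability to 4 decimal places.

π = [0.4227, 0.1755, 0.4019]

t=0: π = [0.4000, 0.4000, 0.2000]
t=1: π = [0.3800, 0.2000, 0.4200]
t=2: π = [0.4220, 0.1820, 0.3960]
t=3: π = [0.4214, 0.1760, 0.4026]
t=4: π = [0.4227, 0.1755, 0.4019]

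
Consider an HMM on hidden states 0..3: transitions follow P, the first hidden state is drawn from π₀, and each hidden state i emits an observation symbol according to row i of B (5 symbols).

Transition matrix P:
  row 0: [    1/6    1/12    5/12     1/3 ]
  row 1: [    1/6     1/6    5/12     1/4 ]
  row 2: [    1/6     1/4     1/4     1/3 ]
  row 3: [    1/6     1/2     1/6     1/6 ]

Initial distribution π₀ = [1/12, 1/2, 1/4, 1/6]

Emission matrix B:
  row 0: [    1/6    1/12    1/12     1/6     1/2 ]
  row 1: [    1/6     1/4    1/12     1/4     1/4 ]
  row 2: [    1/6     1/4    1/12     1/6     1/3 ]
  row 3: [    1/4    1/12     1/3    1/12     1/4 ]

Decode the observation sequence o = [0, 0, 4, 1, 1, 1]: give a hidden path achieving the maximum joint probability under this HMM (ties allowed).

t=0: δ = [1.389e-02, 8.333e-02, 4.167e-02, 4.167e-02]  (obs o_0=0)
t=1: δ = [2.315e-03, 3.472e-03, 5.787e-03, 5.208e-03]  ψ = [1, 3, 1, 1]  (obs o_1=0)
t=2: δ = [4.823e-04, 6.510e-04, 4.823e-04, 4.823e-04]  ψ = [2, 3, 1, 2]  (obs o_2=4)
t=3: δ = [9.042e-06, 6.028e-05, 6.782e-05, 1.356e-05]  ψ = [1, 3, 1, 1]  (obs o_3=1)
t=4: δ = [9.419e-07, 4.239e-06, 6.279e-06, 1.884e-06]  ψ = [2, 2, 1, 2]  (obs o_4=1)
t=5: δ = [8.721e-08, 3.925e-07, 4.415e-07, 1.744e-07]  ψ = [2, 2, 1, 2]  (obs o_5=1)
backtrack: best end state = 2; path = [1, 3, 1, 2, 1, 2]

path = [1, 3, 1, 2, 1, 2]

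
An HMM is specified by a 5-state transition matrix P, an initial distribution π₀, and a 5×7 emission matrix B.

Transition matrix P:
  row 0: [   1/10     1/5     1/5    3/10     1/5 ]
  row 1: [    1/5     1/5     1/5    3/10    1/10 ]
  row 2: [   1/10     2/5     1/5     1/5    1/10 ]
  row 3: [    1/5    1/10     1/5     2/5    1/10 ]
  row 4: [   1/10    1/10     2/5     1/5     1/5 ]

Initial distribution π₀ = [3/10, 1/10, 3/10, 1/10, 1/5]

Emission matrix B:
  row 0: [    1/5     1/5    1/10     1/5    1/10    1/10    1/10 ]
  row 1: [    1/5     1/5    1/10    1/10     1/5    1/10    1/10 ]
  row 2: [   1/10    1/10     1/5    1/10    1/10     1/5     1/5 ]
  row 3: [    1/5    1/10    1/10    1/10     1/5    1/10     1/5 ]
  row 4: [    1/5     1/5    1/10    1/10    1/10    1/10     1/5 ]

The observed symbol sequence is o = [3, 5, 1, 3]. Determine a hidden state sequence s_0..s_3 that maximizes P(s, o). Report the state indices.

path = [0, 2, 1, 0]

t=0: δ = [6.000e-02, 1.000e-02, 3.000e-02, 1.000e-02, 2.000e-02]  (obs o_0=3)
t=1: δ = [6.000e-04, 1.200e-03, 2.400e-03, 1.800e-03, 1.200e-03]  ψ = [0, 0, 0, 0, 0]  (obs o_1=5)
t=2: δ = [7.200e-05, 1.920e-04, 4.800e-05, 7.200e-05, 4.800e-05]  ψ = [3, 2, 2, 3, 2]  (obs o_2=1)
t=3: δ = [7.680e-06, 3.840e-06, 3.840e-06, 5.760e-06, 1.920e-06]  ψ = [1, 1, 1, 1, 1]  (obs o_3=3)
backtrack: best end state = 0; path = [0, 2, 1, 0]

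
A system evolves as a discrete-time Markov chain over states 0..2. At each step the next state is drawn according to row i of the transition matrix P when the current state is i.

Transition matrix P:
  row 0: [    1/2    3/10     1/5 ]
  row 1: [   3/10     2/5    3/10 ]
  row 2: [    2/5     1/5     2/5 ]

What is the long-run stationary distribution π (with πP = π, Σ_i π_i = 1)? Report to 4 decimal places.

π = [0.4110, 0.3014, 0.2877]

Balance equations π_j = Σ_i π_i·P[i][j]:
  π_0 = 1/2·π_0 + 3/10·π_1 + 2/5·π_2
  π_1 = 3/10·π_0 + 2/5·π_1 + 1/5·π_2
  normalize: π_0 + π_1 + π_2 = 1
Solving the linear system gives exactly π = [30/73, 22/73, 21/73].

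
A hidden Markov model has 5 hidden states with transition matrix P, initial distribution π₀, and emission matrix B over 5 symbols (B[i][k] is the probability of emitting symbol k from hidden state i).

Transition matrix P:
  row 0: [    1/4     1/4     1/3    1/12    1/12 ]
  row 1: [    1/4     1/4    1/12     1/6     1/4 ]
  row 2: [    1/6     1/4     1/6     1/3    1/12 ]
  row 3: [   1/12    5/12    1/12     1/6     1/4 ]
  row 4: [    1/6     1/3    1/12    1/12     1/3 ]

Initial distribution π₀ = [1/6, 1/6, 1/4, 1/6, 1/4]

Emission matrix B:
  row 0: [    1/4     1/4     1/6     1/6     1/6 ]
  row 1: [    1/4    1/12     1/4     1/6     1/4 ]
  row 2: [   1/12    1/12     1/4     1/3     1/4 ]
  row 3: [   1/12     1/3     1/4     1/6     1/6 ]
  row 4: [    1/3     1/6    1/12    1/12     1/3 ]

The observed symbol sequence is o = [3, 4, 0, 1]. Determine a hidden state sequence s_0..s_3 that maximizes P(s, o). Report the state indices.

path = [2, 3, 1, 0]

t=0: δ = [2.778e-02, 2.778e-02, 8.333e-02, 2.778e-02, 2.083e-02]  (obs o_0=3)
t=1: δ = [2.315e-03, 5.208e-03, 3.472e-03, 4.630e-03, 2.315e-03]  ψ = [2, 2, 2, 2, 1]  (obs o_1=4)
t=2: δ = [3.255e-04, 4.823e-04, 6.430e-05, 9.645e-05, 4.340e-04]  ψ = [1, 3, 0, 2, 1]  (obs o_2=0)
t=3: δ = [3.014e-05, 1.206e-05, 9.042e-06, 2.679e-05, 2.411e-05]  ψ = [1, 4, 0, 1, 4]  (obs o_3=1)
backtrack: best end state = 0; path = [2, 3, 1, 0]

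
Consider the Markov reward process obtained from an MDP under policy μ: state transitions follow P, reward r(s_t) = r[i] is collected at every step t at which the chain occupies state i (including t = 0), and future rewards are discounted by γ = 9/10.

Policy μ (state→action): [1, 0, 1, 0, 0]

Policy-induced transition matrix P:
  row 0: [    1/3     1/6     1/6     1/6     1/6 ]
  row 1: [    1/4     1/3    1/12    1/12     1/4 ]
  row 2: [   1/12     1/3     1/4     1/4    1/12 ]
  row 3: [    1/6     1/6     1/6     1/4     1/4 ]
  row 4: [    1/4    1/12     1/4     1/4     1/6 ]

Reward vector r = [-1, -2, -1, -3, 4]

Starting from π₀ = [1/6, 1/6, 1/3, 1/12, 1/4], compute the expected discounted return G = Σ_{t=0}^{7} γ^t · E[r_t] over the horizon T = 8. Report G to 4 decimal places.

G = -3.4172

t=0: π = [0.1667, 0.1667, 0.3333, 0.0833, 0.2500], E[r] = -0.0833, γ^t·E[r] = -0.083333, running G = -0.083333
t=1: π = [0.2014, 0.2292, 0.2014, 0.2083, 0.1597], E[r] = -0.8472, γ^t·E[r] = -0.762500, running G = -0.845833
t=2: π = [0.2159, 0.2251, 0.1777, 0.1950, 0.1863], E[r] = -0.6834, γ^t·E[r] = -0.553594, running G = -1.399427
t=3: π = [0.2221, 0.2183, 0.1782, 0.1945, 0.1869], E[r] = -0.6729, γ^t·E[r] = -0.490535, running G = -1.889962
t=4: π = [0.2226, 0.2172, 0.1789, 0.1951, 0.1862], E[r] = -0.6764, γ^t·E[r] = -0.443754, running G = -2.333717
t=5: π = [0.2225, 0.2172, 0.1790, 0.1953, 0.1861], E[r] = -0.6771, γ^t·E[r] = -0.399817, running G = -2.733533
t=6: π = [0.2224, 0.2172, 0.1790, 0.1953, 0.1861], E[r] = -0.6771, γ^t·E[r] = -0.359852, running G = -3.093385
t=7: π = [0.2224, 0.2172, 0.1790, 0.1953, 0.1861], E[r] = -0.6771, γ^t·E[r] = -0.323861, running G = -3.417246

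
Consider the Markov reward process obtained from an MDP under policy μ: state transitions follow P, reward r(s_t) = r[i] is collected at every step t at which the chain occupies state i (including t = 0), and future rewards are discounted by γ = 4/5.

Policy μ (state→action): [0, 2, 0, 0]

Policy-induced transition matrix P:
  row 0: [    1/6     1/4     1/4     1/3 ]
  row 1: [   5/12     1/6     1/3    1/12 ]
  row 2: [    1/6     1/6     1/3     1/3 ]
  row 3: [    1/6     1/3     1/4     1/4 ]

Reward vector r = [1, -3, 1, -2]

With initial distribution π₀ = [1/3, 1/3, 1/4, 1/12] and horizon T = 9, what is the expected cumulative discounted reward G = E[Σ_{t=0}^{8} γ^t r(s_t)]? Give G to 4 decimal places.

t=0: π = [0.3333, 0.3333, 0.2500, 0.0833], E[r] = -0.5833, γ^t·E[r] = -0.583333, running G = -0.583333
t=1: π = [0.2500, 0.2083, 0.2986, 0.2431], E[r] = -0.5625, γ^t·E[r] = -0.450000, running G = -1.033333
t=2: π = [0.2188, 0.2280, 0.2922, 0.2610], E[r] = -0.6950, γ^t·E[r] = -0.444815, running G = -1.478148
t=3: π = [0.2237, 0.2284, 0.2934, 0.2546], E[r] = -0.6773, γ^t·E[r] = -0.346790, running G = -1.824938
t=4: π = [0.2238, 0.2277, 0.2935, 0.2550], E[r] = -0.6760, γ^t·E[r] = -0.276891, running G = -2.101829
t=5: π = [0.2236, 0.2278, 0.2934, 0.2551], E[r] = -0.6767, γ^t·E[r] = -0.221745, running G = -2.323574
t=6: π = [0.2236, 0.2278, 0.2934, 0.2551], E[r] = -0.6766, γ^t·E[r] = -0.177379, running G = -2.500953
t=7: π = [0.2236, 0.2278, 0.2934, 0.2551], E[r] = -0.6766, γ^t·E[r] = -0.141901, running G = -2.642854
t=8: π = [0.2236, 0.2278, 0.2934, 0.2551], E[r] = -0.6766, γ^t·E[r] = -0.113521, running G = -2.756376

G = -2.7564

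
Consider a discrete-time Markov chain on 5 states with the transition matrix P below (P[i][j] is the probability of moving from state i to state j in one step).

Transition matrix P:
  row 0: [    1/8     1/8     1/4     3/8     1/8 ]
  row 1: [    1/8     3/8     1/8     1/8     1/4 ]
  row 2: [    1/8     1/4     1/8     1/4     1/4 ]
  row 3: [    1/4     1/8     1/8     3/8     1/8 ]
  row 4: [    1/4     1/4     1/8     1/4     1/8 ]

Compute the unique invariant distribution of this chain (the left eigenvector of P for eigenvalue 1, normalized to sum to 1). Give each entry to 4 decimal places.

Balance equations π_j = Σ_i π_i·P[i][j]:
  π_0 = 1/8·π_0 + 1/8·π_1 + 1/8·π_2 + 1/4·π_3 + 1/4·π_4
  π_1 = 1/8·π_0 + 3/8·π_1 + 1/4·π_2 + 1/8·π_3 + 1/4·π_4
  π_2 = 1/4·π_0 + 1/8·π_1 + 1/8·π_2 + 1/8·π_3 + 1/8·π_4
  π_3 = 3/8·π_0 + 1/8·π_1 + 1/4·π_2 + 3/8·π_3 + 1/4·π_4
  normalize: π_0 + π_1 + π_2 + π_3 + π_4 = 1
Solving the linear system gives exactly π = [39/215, 189/860, 127/860, 241/860, 147/860].

π = [0.1814, 0.2198, 0.1477, 0.2802, 0.1709]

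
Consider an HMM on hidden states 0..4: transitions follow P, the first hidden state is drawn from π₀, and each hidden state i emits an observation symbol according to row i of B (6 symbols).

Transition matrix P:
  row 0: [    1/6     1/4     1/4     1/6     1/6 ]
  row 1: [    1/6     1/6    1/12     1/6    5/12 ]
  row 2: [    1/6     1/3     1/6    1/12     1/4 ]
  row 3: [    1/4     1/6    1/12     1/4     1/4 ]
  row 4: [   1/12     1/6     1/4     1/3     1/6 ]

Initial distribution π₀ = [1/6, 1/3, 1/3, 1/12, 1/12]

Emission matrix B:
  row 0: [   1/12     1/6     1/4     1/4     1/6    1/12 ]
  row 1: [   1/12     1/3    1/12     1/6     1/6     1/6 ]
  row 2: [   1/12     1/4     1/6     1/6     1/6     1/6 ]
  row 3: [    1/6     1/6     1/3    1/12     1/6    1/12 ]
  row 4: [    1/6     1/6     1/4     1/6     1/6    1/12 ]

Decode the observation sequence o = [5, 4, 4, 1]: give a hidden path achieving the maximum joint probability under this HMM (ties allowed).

t=0: δ = [1.389e-02, 5.556e-02, 5.556e-02, 6.944e-03, 6.944e-03]  (obs o_0=5)
t=1: δ = [1.543e-03, 3.086e-03, 1.543e-03, 1.543e-03, 3.858e-03]  ψ = [1, 2, 2, 1, 1]  (obs o_1=4)
t=2: δ = [8.573e-05, 1.072e-04, 1.608e-04, 2.143e-04, 2.143e-04]  ψ = [1, 4, 4, 4, 1]  (obs o_2=4)
t=3: δ = [8.931e-06, 1.786e-05, 1.340e-05, 1.191e-05, 8.931e-06]  ψ = [3, 2, 4, 4, 3]  (obs o_3=1)
backtrack: best end state = 1; path = [1, 4, 2, 1]

path = [1, 4, 2, 1]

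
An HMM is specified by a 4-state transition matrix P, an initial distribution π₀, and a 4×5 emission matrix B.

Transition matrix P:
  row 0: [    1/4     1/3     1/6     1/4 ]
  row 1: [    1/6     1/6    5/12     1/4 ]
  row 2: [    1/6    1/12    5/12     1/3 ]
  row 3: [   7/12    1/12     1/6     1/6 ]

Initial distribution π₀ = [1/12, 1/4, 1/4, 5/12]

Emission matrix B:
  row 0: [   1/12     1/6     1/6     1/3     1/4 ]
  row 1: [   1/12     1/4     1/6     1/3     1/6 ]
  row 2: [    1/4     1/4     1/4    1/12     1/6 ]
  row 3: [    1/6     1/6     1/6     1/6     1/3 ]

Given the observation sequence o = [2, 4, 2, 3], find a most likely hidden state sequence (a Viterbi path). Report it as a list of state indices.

path = [3, 0, 3, 0]

t=0: δ = [1.389e-02, 4.167e-02, 6.250e-02, 6.944e-02]  (obs o_0=2)
t=1: δ = [1.013e-02, 1.157e-03, 4.340e-03, 6.944e-03]  ψ = [3, 1, 2, 2]  (obs o_1=4)
t=2: δ = [6.752e-04, 5.626e-04, 4.521e-04, 4.220e-04]  ψ = [3, 0, 2, 0]  (obs o_2=2)
t=3: δ = [8.205e-05, 7.502e-05, 1.954e-05, 2.813e-05]  ψ = [3, 0, 1, 0]  (obs o_3=3)
backtrack: best end state = 0; path = [3, 0, 3, 0]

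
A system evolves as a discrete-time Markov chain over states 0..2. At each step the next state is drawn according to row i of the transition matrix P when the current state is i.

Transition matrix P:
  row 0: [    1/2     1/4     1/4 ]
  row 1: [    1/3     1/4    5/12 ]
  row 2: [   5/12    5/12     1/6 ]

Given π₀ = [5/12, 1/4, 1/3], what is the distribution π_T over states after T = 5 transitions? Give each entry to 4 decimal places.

π = [0.4276, 0.2961, 0.2763]

t=0: π = [0.4167, 0.2500, 0.3333]
t=1: π = [0.4306, 0.3056, 0.2639]
t=2: π = [0.4271, 0.2940, 0.2789]
t=3: π = [0.4278, 0.2965, 0.2758]
t=4: π = [0.4276, 0.2960, 0.2764]
t=5: π = [0.4276, 0.2961, 0.2763]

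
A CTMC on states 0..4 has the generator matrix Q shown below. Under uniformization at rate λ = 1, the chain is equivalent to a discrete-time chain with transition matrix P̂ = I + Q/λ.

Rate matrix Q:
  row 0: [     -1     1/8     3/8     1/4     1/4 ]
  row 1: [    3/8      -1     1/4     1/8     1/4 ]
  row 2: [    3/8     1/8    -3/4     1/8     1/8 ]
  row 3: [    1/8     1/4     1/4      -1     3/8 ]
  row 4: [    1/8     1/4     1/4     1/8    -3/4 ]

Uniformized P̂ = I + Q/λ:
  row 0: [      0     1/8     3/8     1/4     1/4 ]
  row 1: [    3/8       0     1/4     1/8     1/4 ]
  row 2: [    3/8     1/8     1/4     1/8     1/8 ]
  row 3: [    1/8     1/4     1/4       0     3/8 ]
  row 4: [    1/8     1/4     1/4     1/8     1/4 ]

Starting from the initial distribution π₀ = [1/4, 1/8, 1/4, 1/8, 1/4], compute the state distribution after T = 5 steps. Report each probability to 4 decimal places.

π = [0.2061, 0.1518, 0.2758, 0.1341, 0.2323]

t=0: π = [0.2500, 0.1250, 0.2500, 0.1250, 0.2500]
t=1: π = [0.1875, 0.1563, 0.2813, 0.1406, 0.2344]
t=2: π = [0.2109, 0.1523, 0.2734, 0.1309, 0.2324]
t=3: π = [0.2051, 0.1514, 0.2764, 0.1350, 0.2322]
t=4: π = [0.2063, 0.1520, 0.2756, 0.1338, 0.2323]
t=5: π = [0.2061, 0.1518, 0.2758, 0.1341, 0.2323]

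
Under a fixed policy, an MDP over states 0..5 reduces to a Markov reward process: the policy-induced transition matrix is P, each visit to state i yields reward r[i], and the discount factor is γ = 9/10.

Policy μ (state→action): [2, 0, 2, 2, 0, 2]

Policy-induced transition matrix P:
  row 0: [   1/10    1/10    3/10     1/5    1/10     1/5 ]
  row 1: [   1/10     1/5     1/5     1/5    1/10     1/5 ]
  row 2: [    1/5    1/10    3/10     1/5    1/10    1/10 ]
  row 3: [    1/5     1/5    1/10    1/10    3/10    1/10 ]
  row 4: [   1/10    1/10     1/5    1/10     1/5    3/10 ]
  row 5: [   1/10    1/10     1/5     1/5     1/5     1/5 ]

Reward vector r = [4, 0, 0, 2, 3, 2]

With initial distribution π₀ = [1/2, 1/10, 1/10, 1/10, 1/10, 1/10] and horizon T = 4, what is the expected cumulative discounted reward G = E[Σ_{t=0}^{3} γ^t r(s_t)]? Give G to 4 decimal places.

G = 6.8724

t=0: π = [0.5000, 0.1000, 0.1000, 0.1000, 0.1000, 0.1000], E[r] = 2.7000, γ^t·E[r] = 2.700000, running G = 2.700000
t=1: π = [0.1200, 0.1200, 0.2500, 0.1800, 0.1400, 0.1900], E[r] = 1.6400, γ^t·E[r] = 1.476000, running G = 4.176000
t=2: π = [0.1430, 0.1300, 0.2190, 0.1680, 0.1690, 0.1710], E[r] = 1.7570, γ^t·E[r] = 1.423170, running G = 5.599170
t=3: π = [0.1387, 0.1298, 0.2194, 0.1663, 0.1676, 0.1782], E[r] = 1.7466, γ^t·E[r] = 1.273271, running G = 6.872441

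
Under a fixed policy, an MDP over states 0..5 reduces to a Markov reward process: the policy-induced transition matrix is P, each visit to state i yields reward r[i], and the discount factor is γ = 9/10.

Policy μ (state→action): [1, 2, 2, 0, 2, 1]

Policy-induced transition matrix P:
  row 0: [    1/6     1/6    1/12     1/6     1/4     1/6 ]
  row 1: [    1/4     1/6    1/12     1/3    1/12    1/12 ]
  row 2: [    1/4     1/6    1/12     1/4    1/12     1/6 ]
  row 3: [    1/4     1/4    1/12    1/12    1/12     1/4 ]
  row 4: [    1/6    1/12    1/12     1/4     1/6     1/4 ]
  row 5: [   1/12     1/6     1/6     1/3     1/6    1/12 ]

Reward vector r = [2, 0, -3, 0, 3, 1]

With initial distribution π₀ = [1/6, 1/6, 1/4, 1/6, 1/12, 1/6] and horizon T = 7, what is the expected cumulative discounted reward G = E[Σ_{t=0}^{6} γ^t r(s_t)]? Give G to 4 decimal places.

t=0: π = [0.1667, 0.1667, 0.2500, 0.1667, 0.0833, 0.1667], E[r] = 0.0000, γ^t·E[r] = 0.000000, running G = 0.000000
t=1: π = [0.2014, 0.1736, 0.0972, 0.2361, 0.1319, 0.1597], E[r] = 0.6667, γ^t·E[r] = 0.600000, running G = 0.600000
t=2: π = [0.1956, 0.1753, 0.0966, 0.2216, 0.1412, 0.1696], E[r] = 0.6944, γ^t·E[r] = 0.562500, running G = 1.162500
t=3: π = [0.1937, 0.1734, 0.0975, 0.2255, 0.1418, 0.1682], E[r] = 0.6886, γ^t·E[r] = 0.501996, running G = 1.664496
t=4: π = [0.1940, 0.1736, 0.0973, 0.2247, 0.1414, 0.1688], E[r] = 0.6891, γ^t·E[r] = 0.452145, running G = 2.116641
t=5: π = [0.1939, 0.1736, 0.0974, 0.2249, 0.1415, 0.1686], E[r] = 0.6888, γ^t·E[r] = 0.406747, running G = 2.523388
t=6: π = [0.1939, 0.1736, 0.0974, 0.2249, 0.1415, 0.1687], E[r] = 0.6889, γ^t·E[r] = 0.366108, running G = 2.889496

G = 2.8895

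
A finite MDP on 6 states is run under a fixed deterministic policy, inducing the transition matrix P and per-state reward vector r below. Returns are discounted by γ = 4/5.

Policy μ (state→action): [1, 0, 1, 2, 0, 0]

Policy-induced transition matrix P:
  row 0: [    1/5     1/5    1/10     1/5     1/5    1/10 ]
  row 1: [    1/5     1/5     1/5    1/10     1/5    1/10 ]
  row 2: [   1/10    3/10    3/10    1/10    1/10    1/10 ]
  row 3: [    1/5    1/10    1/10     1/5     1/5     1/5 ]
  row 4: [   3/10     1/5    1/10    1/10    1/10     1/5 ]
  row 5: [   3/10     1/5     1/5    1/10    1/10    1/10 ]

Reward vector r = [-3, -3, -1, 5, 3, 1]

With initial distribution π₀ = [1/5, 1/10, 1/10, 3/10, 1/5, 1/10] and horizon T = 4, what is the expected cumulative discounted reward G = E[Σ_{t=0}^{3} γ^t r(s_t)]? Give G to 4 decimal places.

t=0: π = [0.2000, 0.1000, 0.1000, 0.3000, 0.2000, 0.1000], E[r] = 1.2000, γ^t·E[r] = 1.200000, running G = 1.200000
t=1: π = [0.2200, 0.1800, 0.1400, 0.1500, 0.1600, 0.1500], E[r] = 0.0400, γ^t·E[r] = 0.032000, running G = 1.232000
t=2: π = [0.2170, 0.1990, 0.1610, 0.1370, 0.1550, 0.1310], E[r] = -0.1280, γ^t·E[r] = -0.081920, running G = 1.150080
t=3: π = [0.2125, 0.2024, 0.1652, 0.1354, 0.1553, 0.1292], E[r] = -0.1378, γ^t·E[r] = -0.070554, running G = 1.079526

G = 1.0795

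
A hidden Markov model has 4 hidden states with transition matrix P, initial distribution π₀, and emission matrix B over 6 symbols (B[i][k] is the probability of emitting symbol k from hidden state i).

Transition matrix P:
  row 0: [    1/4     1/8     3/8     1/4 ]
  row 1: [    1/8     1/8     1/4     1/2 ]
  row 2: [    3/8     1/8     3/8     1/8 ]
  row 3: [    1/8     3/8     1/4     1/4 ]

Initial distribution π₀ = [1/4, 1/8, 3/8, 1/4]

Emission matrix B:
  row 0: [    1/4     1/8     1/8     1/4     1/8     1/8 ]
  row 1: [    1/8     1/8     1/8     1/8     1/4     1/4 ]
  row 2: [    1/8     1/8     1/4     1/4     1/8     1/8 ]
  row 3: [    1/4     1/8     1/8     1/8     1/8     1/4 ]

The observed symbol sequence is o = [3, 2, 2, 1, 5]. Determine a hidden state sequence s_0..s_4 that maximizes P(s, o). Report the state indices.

t=0: δ = [6.250e-02, 1.562e-02, 9.375e-02, 3.125e-02]  (obs o_0=3)
t=1: δ = [4.395e-03, 1.465e-03, 8.789e-03, 1.953e-03]  ψ = [2, 2, 2, 0]  (obs o_1=2)
t=2: δ = [4.120e-04, 1.373e-04, 8.240e-04, 1.373e-04]  ψ = [2, 2, 2, 0]  (obs o_2=2)
t=3: δ = [3.862e-05, 1.287e-05, 3.862e-05, 1.287e-05]  ψ = [2, 2, 2, 0]  (obs o_3=1)
t=4: δ = [1.810e-06, 1.207e-06, 1.810e-06, 2.414e-06]  ψ = [2, 0, 0, 0]  (obs o_4=5)
backtrack: best end state = 3; path = [2, 2, 2, 0, 3]

path = [2, 2, 2, 0, 3]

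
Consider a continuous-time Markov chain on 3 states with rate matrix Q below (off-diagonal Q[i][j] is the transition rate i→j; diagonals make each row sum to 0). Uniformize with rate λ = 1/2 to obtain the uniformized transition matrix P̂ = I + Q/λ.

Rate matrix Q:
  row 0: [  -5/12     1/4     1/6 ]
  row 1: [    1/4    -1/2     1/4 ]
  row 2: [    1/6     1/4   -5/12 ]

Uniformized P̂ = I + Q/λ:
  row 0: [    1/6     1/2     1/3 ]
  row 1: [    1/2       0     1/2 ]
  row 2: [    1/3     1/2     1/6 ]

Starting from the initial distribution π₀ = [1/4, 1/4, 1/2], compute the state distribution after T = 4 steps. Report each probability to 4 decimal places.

t=0: π = [0.2500, 0.2500, 0.5000]
t=1: π = [0.3333, 0.3750, 0.2917]
t=2: π = [0.3403, 0.3125, 0.3472]
t=3: π = [0.3287, 0.3438, 0.3275]
t=4: π = [0.3358, 0.3281, 0.3360]

π = [0.3358, 0.3281, 0.3360]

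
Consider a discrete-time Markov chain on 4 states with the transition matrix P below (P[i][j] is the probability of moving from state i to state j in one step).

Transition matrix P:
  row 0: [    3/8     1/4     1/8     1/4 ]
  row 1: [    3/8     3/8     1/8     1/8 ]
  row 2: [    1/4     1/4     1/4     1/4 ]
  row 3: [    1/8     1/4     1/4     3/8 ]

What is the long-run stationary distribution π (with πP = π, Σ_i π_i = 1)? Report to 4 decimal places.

π = [0.2915, 0.2857, 0.1778, 0.2449]

Balance equations π_j = Σ_i π_i·P[i][j]:
  π_0 = 3/8·π_0 + 3/8·π_1 + 1/4·π_2 + 1/8·π_3
  π_1 = 1/4·π_0 + 3/8·π_1 + 1/4·π_2 + 1/4·π_3
  π_2 = 1/8·π_0 + 1/8·π_1 + 1/4·π_2 + 1/4·π_3
  normalize: π_0 + π_1 + π_2 + π_3 = 1
Solving the linear system gives exactly π = [100/343, 2/7, 61/343, 12/49].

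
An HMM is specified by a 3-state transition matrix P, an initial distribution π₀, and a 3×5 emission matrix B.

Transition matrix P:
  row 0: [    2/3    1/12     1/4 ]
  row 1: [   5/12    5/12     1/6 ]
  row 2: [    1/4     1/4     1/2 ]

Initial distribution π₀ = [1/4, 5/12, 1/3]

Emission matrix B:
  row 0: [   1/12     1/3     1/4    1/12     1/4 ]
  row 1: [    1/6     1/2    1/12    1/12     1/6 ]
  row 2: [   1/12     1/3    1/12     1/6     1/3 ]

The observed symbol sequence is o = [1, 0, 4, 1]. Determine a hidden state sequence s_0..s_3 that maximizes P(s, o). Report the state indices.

path = [1, 1, 0, 0]

t=0: δ = [8.333e-02, 2.083e-01, 1.111e-01]  (obs o_0=1)
t=1: δ = [7.234e-03, 1.447e-02, 4.630e-03]  ψ = [1, 1, 2]  (obs o_1=0)
t=2: δ = [1.507e-03, 1.005e-03, 8.038e-04]  ψ = [1, 1, 1]  (obs o_2=4)
t=3: δ = [3.349e-04, 2.093e-04, 1.340e-04]  ψ = [0, 1, 2]  (obs o_3=1)
backtrack: best end state = 0; path = [1, 1, 0, 0]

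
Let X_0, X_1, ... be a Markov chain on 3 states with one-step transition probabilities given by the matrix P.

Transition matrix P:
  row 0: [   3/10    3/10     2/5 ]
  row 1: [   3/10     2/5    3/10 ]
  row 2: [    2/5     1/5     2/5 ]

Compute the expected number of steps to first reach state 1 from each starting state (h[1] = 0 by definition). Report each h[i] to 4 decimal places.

h = [3.8462, 0.0000, 4.2308]

First-step conditioning: h[1] = 0; for i ≠ 1, h[i] = 1 + Σ_k P[i][k]·h[k].
  h[0] = 1 + 3/10·h[0] + 2/5·h[2]
  h[2] = 1 + 2/5·h[0] + 2/5·h[2]
Solving the 2×2 linear system over states ≠ 1 gives exactly h = [50/13, 0, 55/13] (h[1] = 0 is the target).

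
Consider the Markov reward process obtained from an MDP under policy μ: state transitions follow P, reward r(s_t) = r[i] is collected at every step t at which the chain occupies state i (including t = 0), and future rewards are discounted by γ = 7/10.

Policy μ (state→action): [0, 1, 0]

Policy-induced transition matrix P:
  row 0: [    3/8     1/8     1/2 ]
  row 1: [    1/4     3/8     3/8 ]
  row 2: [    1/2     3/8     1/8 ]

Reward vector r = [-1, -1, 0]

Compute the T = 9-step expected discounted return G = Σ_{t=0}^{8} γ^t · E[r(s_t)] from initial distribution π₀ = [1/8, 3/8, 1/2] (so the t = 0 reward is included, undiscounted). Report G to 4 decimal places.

G = -1.9985

t=0: π = [0.1250, 0.3750, 0.5000], E[r] = -0.5000, γ^t·E[r] = -0.500000, running G = -0.500000
t=1: π = [0.3906, 0.3438, 0.2656], E[r] = -0.7344, γ^t·E[r] = -0.514063, running G = -1.014063
t=2: π = [0.3652, 0.2773, 0.3574], E[r] = -0.6426, γ^t·E[r] = -0.314863, running G = -1.328926
t=3: π = [0.3850, 0.2837, 0.3313], E[r] = -0.6687, γ^t·E[r] = -0.229365, running G = -1.558290
t=4: π = [0.3810, 0.2787, 0.3403], E[r] = -0.6597, γ^t·E[r] = -0.158394, running G = -1.716684
t=5: π = [0.3827, 0.2798, 0.3375], E[r] = -0.6625, γ^t·E[r] = -0.111339, running G = -1.828023
t=6: π = [0.3822, 0.2793, 0.3385], E[r] = -0.6615, γ^t·E[r] = -0.077831, running G = -1.905854
t=7: π = [0.3824, 0.2794, 0.3382], E[r] = -0.6618, γ^t·E[r] = -0.054505, running G = -1.960358
t=8: π = [0.3823, 0.2794, 0.3383], E[r] = -0.6617, γ^t·E[r] = -0.038148, running G = -1.998507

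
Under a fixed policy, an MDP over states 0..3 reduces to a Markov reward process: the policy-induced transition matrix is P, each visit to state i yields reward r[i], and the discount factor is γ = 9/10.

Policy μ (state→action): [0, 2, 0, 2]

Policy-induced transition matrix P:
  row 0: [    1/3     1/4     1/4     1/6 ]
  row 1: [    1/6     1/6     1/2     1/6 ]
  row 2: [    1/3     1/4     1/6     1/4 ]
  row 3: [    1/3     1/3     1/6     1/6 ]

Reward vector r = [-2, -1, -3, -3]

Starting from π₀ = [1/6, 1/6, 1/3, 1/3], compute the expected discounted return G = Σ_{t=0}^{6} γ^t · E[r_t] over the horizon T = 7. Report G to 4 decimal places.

t=0: π = [0.1667, 0.1667, 0.3333, 0.3333], E[r] = -2.5000, γ^t·E[r] = -2.500000, running G = -2.500000
t=1: π = [0.3056, 0.2639, 0.2361, 0.1944], E[r] = -2.1667, γ^t·E[r] = -1.950000, running G = -4.450000
t=2: π = [0.2894, 0.2442, 0.2801, 0.1863], E[r] = -2.2222, γ^t·E[r] = -1.800000, running G = -6.250000
t=3: π = [0.2926, 0.2452, 0.2722, 0.1900], E[r] = -2.2170, γ^t·E[r] = -1.616203, running G = -7.866203
t=4: π = [0.2925, 0.2454, 0.2728, 0.1893], E[r] = -2.2167, γ^t·E[r] = -1.454393, running G = -9.320596
t=5: π = [0.2924, 0.2453, 0.2728, 0.1894], E[r] = -2.2169, γ^t·E[r] = -1.309063, running G = -10.629659
t=6: π = [0.2924, 0.2453, 0.2728, 0.1894], E[r] = -2.2169, γ^t·E[r] = -1.178139, running G = -11.807798

G = -11.8078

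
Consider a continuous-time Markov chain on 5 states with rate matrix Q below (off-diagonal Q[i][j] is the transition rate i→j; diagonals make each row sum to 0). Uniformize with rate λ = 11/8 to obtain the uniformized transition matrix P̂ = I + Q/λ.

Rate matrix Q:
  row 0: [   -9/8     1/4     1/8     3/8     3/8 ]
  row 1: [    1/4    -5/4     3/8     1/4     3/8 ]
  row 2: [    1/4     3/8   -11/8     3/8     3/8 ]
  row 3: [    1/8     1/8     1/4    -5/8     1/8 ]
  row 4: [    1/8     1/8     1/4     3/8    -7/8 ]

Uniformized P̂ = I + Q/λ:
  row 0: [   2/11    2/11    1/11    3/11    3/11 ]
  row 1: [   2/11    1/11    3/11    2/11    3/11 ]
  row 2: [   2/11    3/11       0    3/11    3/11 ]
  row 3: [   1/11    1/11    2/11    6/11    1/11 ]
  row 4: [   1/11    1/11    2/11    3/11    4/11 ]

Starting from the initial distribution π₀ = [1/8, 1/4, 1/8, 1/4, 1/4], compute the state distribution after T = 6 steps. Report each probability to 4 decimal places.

t=0: π = [0.1250, 0.2500, 0.1250, 0.2500, 0.2500]
t=1: π = [0.1364, 0.1250, 0.1705, 0.3182, 0.2500]
t=2: π = [0.1302, 0.1343, 0.1498, 0.3481, 0.2376]
t=3: π = [0.1286, 0.1300, 0.1550, 0.3555, 0.2310]
t=4: π = [0.1285, 0.1308, 0.1538, 0.3579, 0.2291]
t=5: π = [0.1285, 0.1305, 0.1541, 0.3584, 0.2285]
t=6: π = [0.1285, 0.1306, 0.1540, 0.3586, 0.2283]

π = [0.1285, 0.1306, 0.1540, 0.3586, 0.2283]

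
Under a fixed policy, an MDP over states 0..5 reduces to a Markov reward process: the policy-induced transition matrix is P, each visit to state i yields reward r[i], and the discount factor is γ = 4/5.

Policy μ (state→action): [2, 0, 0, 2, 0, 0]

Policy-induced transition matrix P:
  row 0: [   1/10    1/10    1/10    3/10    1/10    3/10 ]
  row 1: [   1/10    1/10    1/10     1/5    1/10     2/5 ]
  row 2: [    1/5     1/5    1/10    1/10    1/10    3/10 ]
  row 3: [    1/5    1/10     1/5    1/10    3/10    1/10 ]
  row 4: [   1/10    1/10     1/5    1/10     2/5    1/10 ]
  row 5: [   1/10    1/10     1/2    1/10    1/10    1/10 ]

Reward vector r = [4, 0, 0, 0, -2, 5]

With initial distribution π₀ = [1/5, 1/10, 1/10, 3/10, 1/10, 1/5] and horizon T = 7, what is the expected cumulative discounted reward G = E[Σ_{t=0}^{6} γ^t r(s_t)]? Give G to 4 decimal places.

t=0: π = [0.2000, 0.1000, 0.1000, 0.3000, 0.1000, 0.2000], E[r] = 1.6000, γ^t·E[r] = 1.600000, running G = 1.600000
t=1: π = [0.1400, 0.1100, 0.2200, 0.1500, 0.1900, 0.1900], E[r] = 1.1300, γ^t·E[r] = 0.904000, running G = 2.504000
t=2: π = [0.1370, 0.1220, 0.2100, 0.1390, 0.1870, 0.2050], E[r] = 1.1990, γ^t·E[r] = 0.767360, running G = 3.271360
t=3: π = [0.1349, 0.1210, 0.2146, 0.1396, 0.1839, 0.2060], E[r] = 1.2018, γ^t·E[r] = 0.615322, running G = 3.886682
t=4: π = [0.1354, 0.1215, 0.2148, 0.1391, 0.1831, 0.2062], E[r] = 1.2065, γ^t·E[r] = 0.494182, running G = 4.380864
t=5: π = [0.1354, 0.1215, 0.2147, 0.1392, 0.1827, 0.2065], E[r] = 1.2084, γ^t·E[r] = 0.395970, running G = 4.776834
t=6: π = [0.1354, 0.1215, 0.2148, 0.1392, 0.1827, 0.2065], E[r] = 1.2085, γ^t·E[r] = 0.316808, running G = 5.093642

G = 5.0936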